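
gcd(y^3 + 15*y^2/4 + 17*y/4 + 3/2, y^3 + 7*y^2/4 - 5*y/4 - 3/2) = y^2 + 11*y/4 + 3/2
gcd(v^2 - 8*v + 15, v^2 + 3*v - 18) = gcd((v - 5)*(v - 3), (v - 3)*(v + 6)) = v - 3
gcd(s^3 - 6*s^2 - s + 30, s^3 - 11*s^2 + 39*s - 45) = s^2 - 8*s + 15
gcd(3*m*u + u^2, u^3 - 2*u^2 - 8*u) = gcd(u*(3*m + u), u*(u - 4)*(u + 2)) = u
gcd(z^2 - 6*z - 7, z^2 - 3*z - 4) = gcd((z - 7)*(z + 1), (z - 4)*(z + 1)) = z + 1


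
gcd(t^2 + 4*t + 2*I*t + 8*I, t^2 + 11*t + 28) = t + 4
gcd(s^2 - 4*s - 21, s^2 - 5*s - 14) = s - 7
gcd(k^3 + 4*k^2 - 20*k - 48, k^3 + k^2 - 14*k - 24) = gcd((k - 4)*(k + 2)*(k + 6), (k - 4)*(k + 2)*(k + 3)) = k^2 - 2*k - 8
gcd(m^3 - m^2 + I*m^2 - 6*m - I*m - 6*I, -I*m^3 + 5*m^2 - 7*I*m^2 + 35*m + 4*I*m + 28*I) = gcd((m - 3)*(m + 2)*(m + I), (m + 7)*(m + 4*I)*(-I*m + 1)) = m + I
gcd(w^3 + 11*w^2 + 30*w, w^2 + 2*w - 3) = 1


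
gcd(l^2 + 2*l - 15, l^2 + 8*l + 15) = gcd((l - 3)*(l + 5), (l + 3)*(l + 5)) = l + 5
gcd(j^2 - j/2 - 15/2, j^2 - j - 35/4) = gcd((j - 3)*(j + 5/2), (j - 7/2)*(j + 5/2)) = j + 5/2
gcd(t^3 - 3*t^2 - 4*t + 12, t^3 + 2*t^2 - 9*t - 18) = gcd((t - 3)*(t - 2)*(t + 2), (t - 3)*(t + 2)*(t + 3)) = t^2 - t - 6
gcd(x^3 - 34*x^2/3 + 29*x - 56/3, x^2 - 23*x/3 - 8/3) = x - 8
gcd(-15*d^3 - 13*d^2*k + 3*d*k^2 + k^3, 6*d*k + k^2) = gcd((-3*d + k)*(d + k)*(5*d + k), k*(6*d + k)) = 1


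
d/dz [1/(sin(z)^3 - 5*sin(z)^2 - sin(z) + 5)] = (-3*sin(z)^2 + 10*sin(z) + 1)/((sin(z) - 5)^2*cos(z)^3)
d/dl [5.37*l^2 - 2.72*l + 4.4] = 10.74*l - 2.72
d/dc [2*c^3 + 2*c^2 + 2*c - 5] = 6*c^2 + 4*c + 2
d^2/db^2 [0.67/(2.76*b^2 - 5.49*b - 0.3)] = (10.207584*b^2 - 20.304216*b - 0.67*(5.52*b - 5.49)*(11.04*b - 10.98) - 1.10952)/(-2.76*b^2 + 5.49*b + 0.3)^3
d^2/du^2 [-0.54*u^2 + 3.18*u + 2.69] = -1.08000000000000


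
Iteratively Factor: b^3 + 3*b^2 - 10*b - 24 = (b + 2)*(b^2 + b - 12) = (b - 3)*(b + 2)*(b + 4)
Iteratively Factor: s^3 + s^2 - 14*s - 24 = (s + 2)*(s^2 - s - 12) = (s + 2)*(s + 3)*(s - 4)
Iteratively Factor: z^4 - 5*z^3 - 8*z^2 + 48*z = (z + 3)*(z^3 - 8*z^2 + 16*z) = z*(z + 3)*(z^2 - 8*z + 16) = z*(z - 4)*(z + 3)*(z - 4)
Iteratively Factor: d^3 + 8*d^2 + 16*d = (d + 4)*(d^2 + 4*d) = (d + 4)^2*(d)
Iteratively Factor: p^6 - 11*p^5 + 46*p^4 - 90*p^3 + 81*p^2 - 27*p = (p - 1)*(p^5 - 10*p^4 + 36*p^3 - 54*p^2 + 27*p) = p*(p - 1)*(p^4 - 10*p^3 + 36*p^2 - 54*p + 27) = p*(p - 3)*(p - 1)*(p^3 - 7*p^2 + 15*p - 9) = p*(p - 3)*(p - 1)^2*(p^2 - 6*p + 9) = p*(p - 3)^2*(p - 1)^2*(p - 3)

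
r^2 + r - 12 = (r - 3)*(r + 4)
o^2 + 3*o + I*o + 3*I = (o + 3)*(o + I)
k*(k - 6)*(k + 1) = k^3 - 5*k^2 - 6*k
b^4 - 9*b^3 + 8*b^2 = b^2*(b - 8)*(b - 1)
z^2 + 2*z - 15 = (z - 3)*(z + 5)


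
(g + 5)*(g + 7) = g^2 + 12*g + 35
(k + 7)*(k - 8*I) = k^2 + 7*k - 8*I*k - 56*I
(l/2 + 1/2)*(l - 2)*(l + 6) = l^3/2 + 5*l^2/2 - 4*l - 6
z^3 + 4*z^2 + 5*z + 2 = (z + 1)^2*(z + 2)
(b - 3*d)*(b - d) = b^2 - 4*b*d + 3*d^2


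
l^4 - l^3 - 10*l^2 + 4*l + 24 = (l - 3)*(l - 2)*(l + 2)^2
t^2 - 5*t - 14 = (t - 7)*(t + 2)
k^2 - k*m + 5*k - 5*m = (k + 5)*(k - m)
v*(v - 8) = v^2 - 8*v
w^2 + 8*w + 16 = (w + 4)^2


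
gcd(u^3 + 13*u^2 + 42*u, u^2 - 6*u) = u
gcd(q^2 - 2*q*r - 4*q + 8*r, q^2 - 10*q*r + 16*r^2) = q - 2*r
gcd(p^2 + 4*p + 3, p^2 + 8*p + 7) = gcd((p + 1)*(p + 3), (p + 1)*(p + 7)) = p + 1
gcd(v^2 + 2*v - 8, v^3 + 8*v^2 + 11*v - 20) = v + 4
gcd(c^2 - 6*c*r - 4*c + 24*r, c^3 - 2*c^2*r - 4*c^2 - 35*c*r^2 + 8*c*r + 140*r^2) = c - 4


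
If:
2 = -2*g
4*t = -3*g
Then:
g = -1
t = 3/4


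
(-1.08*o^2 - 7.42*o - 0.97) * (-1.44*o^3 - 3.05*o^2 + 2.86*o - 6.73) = 1.5552*o^5 + 13.9788*o^4 + 20.939*o^3 - 10.9943*o^2 + 47.1624*o + 6.5281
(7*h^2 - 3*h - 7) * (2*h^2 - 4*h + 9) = 14*h^4 - 34*h^3 + 61*h^2 + h - 63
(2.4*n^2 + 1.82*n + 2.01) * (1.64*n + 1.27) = 3.936*n^3 + 6.0328*n^2 + 5.6078*n + 2.5527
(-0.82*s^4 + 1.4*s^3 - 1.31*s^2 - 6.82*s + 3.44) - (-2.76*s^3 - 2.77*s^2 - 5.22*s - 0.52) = -0.82*s^4 + 4.16*s^3 + 1.46*s^2 - 1.6*s + 3.96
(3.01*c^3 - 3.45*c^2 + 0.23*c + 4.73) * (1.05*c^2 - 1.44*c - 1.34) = 3.1605*c^5 - 7.9569*c^4 + 1.1761*c^3 + 9.2583*c^2 - 7.1194*c - 6.3382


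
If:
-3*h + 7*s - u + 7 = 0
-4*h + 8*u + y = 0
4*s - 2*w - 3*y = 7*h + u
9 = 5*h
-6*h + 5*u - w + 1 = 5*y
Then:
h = 9/5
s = -83/775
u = 659/775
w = -1168/155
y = 308/775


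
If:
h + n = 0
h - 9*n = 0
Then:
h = 0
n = 0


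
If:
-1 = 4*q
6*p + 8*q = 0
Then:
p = 1/3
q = -1/4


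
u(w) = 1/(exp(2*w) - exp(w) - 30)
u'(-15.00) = 0.00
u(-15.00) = -0.03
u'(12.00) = 0.00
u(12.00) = 0.00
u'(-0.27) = -0.00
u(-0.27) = -0.03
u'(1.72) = -2.94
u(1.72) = -0.23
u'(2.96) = -0.01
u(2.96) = 0.00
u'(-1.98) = 0.00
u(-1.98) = -0.03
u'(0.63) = -0.01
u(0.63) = -0.04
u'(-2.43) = 0.00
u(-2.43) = -0.03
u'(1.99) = -0.38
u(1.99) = 0.06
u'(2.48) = -0.03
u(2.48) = 0.01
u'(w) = (-2*exp(2*w) + exp(w))/(exp(2*w) - exp(w) - 30)^2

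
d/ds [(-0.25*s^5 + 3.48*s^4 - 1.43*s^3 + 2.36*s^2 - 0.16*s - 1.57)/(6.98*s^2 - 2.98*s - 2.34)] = (-5.235*s^6 + 51.5608*s^5 - 38.1676*s^4 - 24.05*s^3 + 4.1226*s^2 + 10.8724*s - 4.3042)/(48.7204*s^4 - 41.6008*s^3 - 23.786*s^2 + 13.9464*s + 5.4756)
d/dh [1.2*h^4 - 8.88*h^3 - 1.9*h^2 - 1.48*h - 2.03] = 4.8*h^3 - 26.64*h^2 - 3.8*h - 1.48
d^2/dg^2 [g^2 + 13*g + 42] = 2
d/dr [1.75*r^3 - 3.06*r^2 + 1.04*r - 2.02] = 5.25*r^2 - 6.12*r + 1.04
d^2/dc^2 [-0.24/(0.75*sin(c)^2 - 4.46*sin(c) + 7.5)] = (0.54*sin(c)^4 - 2.4084*sin(c)^3 - 1.436016*sin(c)^2 + 12.8448*sin(c) - 6.847968)/(0.75*sin(c)^2 - 4.46*sin(c) + 7.5)^3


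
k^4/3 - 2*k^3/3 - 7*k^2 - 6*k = k*(k/3 + 1)*(k - 6)*(k + 1)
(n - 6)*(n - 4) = n^2 - 10*n + 24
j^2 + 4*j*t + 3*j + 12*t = (j + 3)*(j + 4*t)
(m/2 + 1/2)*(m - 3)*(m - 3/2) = m^3/2 - 7*m^2/4 + 9/4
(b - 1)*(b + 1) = b^2 - 1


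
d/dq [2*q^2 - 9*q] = 4*q - 9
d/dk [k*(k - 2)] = 2*k - 2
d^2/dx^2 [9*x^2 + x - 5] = 18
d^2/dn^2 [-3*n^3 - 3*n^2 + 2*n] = -18*n - 6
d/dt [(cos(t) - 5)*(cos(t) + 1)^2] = 3*(3 - cos(t))*(cos(t) + 1)*sin(t)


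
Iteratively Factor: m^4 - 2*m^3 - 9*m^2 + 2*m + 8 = (m - 1)*(m^3 - m^2 - 10*m - 8) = (m - 1)*(m + 2)*(m^2 - 3*m - 4) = (m - 4)*(m - 1)*(m + 2)*(m + 1)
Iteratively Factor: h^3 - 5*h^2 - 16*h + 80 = (h + 4)*(h^2 - 9*h + 20) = (h - 4)*(h + 4)*(h - 5)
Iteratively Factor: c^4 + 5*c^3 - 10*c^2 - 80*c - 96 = (c + 2)*(c^3 + 3*c^2 - 16*c - 48) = (c - 4)*(c + 2)*(c^2 + 7*c + 12) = (c - 4)*(c + 2)*(c + 3)*(c + 4)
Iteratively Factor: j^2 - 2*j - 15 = (j - 5)*(j + 3)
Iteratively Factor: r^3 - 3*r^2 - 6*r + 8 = (r - 4)*(r^2 + r - 2) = (r - 4)*(r + 2)*(r - 1)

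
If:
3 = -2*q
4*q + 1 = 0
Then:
No Solution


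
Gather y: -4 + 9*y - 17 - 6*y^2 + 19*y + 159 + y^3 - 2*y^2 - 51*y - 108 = y^3 - 8*y^2 - 23*y + 30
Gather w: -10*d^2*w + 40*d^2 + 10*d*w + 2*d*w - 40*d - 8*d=40*d^2 - 48*d + w*(-10*d^2 + 12*d)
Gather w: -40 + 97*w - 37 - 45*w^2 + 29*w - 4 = -45*w^2 + 126*w - 81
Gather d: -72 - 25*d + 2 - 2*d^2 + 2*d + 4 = -2*d^2 - 23*d - 66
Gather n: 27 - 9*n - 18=9 - 9*n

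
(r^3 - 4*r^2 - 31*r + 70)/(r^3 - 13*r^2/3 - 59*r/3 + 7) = 3*(r^2 + 3*r - 10)/(3*r^2 + 8*r - 3)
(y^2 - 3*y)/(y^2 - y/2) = 2*(y - 3)/(2*y - 1)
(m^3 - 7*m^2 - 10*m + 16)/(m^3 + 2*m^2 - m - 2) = (m - 8)/(m + 1)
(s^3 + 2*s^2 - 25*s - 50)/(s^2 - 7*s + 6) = (s^3 + 2*s^2 - 25*s - 50)/(s^2 - 7*s + 6)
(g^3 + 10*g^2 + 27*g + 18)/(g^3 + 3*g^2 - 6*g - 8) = (g^2 + 9*g + 18)/(g^2 + 2*g - 8)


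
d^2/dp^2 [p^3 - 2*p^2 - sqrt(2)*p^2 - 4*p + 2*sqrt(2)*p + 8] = 6*p - 4 - 2*sqrt(2)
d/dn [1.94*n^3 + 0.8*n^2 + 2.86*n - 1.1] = 5.82*n^2 + 1.6*n + 2.86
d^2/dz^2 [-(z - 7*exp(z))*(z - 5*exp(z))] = 12*z*exp(z) - 140*exp(2*z) + 24*exp(z) - 2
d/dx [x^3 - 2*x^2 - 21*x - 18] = 3*x^2 - 4*x - 21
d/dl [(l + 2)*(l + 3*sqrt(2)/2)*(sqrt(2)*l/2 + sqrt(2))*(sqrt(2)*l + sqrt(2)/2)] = (l/2 + 1)*((l + 2)*(2*l + 1) + (l + 2)*(2*l + 3*sqrt(2)) + (2*l + 1)*(2*l + 3*sqrt(2)))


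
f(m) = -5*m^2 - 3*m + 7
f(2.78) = -39.98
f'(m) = -10*m - 3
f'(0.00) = -3.00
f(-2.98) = -28.46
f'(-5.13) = 48.30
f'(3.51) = -38.10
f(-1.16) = 3.75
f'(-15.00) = 147.00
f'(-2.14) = 18.40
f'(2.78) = -30.80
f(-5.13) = -109.19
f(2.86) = -42.48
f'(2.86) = -31.60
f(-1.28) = 2.65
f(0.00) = 7.00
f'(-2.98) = 26.80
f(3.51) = -65.13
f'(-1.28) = 9.80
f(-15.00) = -1073.00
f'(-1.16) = 8.60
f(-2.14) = -9.48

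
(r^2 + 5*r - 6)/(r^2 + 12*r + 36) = (r - 1)/(r + 6)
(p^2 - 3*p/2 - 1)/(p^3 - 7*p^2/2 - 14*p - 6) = (p - 2)/(p^2 - 4*p - 12)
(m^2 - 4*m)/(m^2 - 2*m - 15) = m*(4 - m)/(-m^2 + 2*m + 15)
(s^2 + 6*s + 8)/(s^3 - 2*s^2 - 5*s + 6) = (s + 4)/(s^2 - 4*s + 3)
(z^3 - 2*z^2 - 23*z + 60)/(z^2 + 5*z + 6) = (z^3 - 2*z^2 - 23*z + 60)/(z^2 + 5*z + 6)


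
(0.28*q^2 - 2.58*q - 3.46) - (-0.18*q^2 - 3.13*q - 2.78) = 0.46*q^2 + 0.55*q - 0.68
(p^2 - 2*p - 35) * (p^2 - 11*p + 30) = p^4 - 13*p^3 + 17*p^2 + 325*p - 1050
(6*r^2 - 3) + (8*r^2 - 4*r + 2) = 14*r^2 - 4*r - 1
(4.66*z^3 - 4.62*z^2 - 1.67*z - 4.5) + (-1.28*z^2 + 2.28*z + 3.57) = 4.66*z^3 - 5.9*z^2 + 0.61*z - 0.93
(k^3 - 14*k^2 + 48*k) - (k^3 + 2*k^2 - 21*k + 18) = -16*k^2 + 69*k - 18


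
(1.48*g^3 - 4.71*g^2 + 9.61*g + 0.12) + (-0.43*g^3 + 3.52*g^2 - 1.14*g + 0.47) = 1.05*g^3 - 1.19*g^2 + 8.47*g + 0.59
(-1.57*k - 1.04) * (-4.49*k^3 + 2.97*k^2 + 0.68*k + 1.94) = 7.0493*k^4 + 0.00669999999999948*k^3 - 4.1564*k^2 - 3.753*k - 2.0176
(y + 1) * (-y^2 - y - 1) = -y^3 - 2*y^2 - 2*y - 1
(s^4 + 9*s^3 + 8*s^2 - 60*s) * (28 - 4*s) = -4*s^5 - 8*s^4 + 220*s^3 + 464*s^2 - 1680*s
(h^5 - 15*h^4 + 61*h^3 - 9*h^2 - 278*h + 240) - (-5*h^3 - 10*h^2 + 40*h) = h^5 - 15*h^4 + 66*h^3 + h^2 - 318*h + 240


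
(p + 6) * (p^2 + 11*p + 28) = p^3 + 17*p^2 + 94*p + 168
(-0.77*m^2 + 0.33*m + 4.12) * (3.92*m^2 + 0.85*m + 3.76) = -3.0184*m^4 + 0.6391*m^3 + 13.5357*m^2 + 4.7428*m + 15.4912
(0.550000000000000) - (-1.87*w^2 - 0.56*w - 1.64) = 1.87*w^2 + 0.56*w + 2.19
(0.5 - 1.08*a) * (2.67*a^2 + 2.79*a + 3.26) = -2.8836*a^3 - 1.6782*a^2 - 2.1258*a + 1.63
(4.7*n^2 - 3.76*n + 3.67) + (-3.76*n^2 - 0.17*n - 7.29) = 0.94*n^2 - 3.93*n - 3.62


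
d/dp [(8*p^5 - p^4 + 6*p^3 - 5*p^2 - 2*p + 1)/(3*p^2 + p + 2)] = (72*p^6 + 26*p^5 + 95*p^4 + 4*p^3 + 37*p^2 - 26*p - 5)/(9*p^4 + 6*p^3 + 13*p^2 + 4*p + 4)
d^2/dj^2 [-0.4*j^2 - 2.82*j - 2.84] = -0.800000000000000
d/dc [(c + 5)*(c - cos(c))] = c + (c + 5)*(sin(c) + 1) - cos(c)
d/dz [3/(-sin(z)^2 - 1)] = 12*sin(2*z)/(3 - cos(2*z))^2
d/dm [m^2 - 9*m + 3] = 2*m - 9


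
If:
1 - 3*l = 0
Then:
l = 1/3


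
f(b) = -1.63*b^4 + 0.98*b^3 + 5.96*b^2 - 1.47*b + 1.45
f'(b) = -6.52*b^3 + 2.94*b^2 + 11.92*b - 1.47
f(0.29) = 1.54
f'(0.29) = 2.08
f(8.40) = -7124.81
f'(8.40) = -3558.33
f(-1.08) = 6.54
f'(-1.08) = -2.70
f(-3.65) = -250.74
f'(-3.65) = 311.24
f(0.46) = 2.06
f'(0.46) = 4.00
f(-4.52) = -641.00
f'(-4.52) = 606.81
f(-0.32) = 2.48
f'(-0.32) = -4.77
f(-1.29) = 6.65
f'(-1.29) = 2.04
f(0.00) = 1.45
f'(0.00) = -1.47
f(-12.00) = -34615.79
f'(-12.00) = 11545.41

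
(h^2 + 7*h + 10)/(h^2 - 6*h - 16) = (h + 5)/(h - 8)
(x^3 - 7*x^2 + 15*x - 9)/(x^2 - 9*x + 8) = (x^2 - 6*x + 9)/(x - 8)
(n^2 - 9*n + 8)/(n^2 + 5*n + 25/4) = 4*(n^2 - 9*n + 8)/(4*n^2 + 20*n + 25)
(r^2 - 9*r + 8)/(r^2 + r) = (r^2 - 9*r + 8)/(r*(r + 1))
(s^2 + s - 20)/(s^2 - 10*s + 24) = (s + 5)/(s - 6)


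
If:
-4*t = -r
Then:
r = 4*t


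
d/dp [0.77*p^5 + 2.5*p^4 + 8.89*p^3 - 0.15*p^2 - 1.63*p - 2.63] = 3.85*p^4 + 10.0*p^3 + 26.67*p^2 - 0.3*p - 1.63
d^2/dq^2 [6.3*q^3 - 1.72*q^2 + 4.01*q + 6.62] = 37.8*q - 3.44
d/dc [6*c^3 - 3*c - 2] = 18*c^2 - 3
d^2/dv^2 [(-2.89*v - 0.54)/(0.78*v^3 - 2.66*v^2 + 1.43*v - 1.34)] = (-10.549656*v^5 + 32.0346*v^4 - 16.523684*v^3 - 62.786376*v^2 + 70.74456*v - 9.434576)/(0.474552*v^9 - 4.855032*v^8 + 19.16694*v^7 - 39.068648*v^6 + 51.820782*v^5 - 53.73003*v^4 + 37.708463*v^3 - 22.549386*v^2 + 7.703124*v - 2.406104)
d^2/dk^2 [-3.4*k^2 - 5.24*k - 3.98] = -6.80000000000000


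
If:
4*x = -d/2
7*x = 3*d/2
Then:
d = 0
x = 0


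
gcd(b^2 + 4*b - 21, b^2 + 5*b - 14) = b + 7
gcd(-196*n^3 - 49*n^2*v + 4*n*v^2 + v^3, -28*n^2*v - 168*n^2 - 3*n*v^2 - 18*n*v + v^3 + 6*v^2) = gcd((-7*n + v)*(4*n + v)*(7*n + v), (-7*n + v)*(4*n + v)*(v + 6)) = -28*n^2 - 3*n*v + v^2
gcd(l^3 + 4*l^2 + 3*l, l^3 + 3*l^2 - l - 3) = l^2 + 4*l + 3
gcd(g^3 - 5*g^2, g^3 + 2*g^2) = g^2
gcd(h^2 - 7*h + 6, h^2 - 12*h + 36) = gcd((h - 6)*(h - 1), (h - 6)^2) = h - 6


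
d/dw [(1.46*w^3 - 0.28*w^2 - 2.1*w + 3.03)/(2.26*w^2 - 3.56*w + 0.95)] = (3.2996*w^4 - 10.3952*w^3 + 9.9038*w^2 - 14.2276*w + 8.7918)/(5.1076*w^4 - 16.0912*w^3 + 16.9676*w^2 - 6.764*w + 0.9025)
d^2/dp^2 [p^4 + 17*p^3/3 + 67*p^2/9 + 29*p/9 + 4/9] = 12*p^2 + 34*p + 134/9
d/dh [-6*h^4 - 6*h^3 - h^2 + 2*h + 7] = -24*h^3 - 18*h^2 - 2*h + 2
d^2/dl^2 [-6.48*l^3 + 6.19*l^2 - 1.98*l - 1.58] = 12.38 - 38.88*l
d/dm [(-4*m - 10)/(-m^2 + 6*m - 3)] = 4*(-m^2 - 5*m + 18)/(m^4 - 12*m^3 + 42*m^2 - 36*m + 9)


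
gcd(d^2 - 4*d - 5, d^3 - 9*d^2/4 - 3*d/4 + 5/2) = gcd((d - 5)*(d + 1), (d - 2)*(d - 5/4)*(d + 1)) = d + 1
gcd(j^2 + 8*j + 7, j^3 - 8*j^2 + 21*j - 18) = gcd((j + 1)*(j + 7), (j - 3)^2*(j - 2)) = 1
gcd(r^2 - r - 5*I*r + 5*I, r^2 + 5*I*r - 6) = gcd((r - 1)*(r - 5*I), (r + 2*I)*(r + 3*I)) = 1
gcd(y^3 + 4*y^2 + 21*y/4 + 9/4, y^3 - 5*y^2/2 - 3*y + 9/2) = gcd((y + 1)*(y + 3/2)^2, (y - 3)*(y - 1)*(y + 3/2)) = y + 3/2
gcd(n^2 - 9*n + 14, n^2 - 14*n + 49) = n - 7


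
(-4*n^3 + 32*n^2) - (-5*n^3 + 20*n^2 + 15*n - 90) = n^3 + 12*n^2 - 15*n + 90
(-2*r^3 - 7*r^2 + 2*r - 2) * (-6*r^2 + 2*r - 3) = 12*r^5 + 38*r^4 - 20*r^3 + 37*r^2 - 10*r + 6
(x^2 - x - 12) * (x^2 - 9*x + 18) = x^4 - 10*x^3 + 15*x^2 + 90*x - 216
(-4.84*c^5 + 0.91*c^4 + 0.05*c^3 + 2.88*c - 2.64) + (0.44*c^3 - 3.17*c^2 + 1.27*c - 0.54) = -4.84*c^5 + 0.91*c^4 + 0.49*c^3 - 3.17*c^2 + 4.15*c - 3.18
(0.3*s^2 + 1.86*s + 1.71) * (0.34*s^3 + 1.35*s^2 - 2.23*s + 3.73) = 0.102*s^5 + 1.0374*s^4 + 2.4234*s^3 - 0.7203*s^2 + 3.1245*s + 6.3783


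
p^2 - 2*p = p*(p - 2)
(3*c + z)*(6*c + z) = 18*c^2 + 9*c*z + z^2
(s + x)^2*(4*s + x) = 4*s^3 + 9*s^2*x + 6*s*x^2 + x^3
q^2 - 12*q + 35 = (q - 7)*(q - 5)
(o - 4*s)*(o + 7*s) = o^2 + 3*o*s - 28*s^2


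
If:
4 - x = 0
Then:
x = 4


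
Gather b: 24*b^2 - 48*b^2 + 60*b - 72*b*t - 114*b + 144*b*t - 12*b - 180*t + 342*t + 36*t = -24*b^2 + b*(72*t - 66) + 198*t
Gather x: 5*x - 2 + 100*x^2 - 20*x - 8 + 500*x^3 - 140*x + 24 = 500*x^3 + 100*x^2 - 155*x + 14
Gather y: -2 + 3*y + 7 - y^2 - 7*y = -y^2 - 4*y + 5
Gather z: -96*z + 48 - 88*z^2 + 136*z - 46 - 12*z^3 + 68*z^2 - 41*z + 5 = -12*z^3 - 20*z^2 - z + 7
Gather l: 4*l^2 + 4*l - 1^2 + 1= 4*l^2 + 4*l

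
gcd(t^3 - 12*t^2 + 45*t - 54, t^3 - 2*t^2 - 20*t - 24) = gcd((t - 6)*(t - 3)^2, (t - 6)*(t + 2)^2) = t - 6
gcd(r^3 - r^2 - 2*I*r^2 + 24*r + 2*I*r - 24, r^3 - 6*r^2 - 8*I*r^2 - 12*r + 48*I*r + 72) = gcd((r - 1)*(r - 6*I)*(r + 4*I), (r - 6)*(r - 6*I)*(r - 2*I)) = r - 6*I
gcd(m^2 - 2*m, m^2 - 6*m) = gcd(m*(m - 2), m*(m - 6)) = m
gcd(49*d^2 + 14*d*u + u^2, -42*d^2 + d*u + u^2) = 7*d + u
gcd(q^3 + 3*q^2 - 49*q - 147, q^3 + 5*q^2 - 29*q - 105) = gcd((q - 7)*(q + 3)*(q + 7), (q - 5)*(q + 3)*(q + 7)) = q^2 + 10*q + 21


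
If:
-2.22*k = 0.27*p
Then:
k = -0.121621621621622*p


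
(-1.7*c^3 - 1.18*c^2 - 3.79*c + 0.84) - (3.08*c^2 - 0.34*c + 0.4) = -1.7*c^3 - 4.26*c^2 - 3.45*c + 0.44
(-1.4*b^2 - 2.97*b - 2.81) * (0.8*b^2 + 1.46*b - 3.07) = -1.12*b^4 - 4.42*b^3 - 2.2862*b^2 + 5.0153*b + 8.6267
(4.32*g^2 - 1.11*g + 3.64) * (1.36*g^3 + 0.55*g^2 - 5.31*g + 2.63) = 5.8752*g^5 + 0.8664*g^4 - 18.5993*g^3 + 19.2577*g^2 - 22.2477*g + 9.5732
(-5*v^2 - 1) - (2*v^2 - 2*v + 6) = -7*v^2 + 2*v - 7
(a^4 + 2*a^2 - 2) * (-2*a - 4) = -2*a^5 - 4*a^4 - 4*a^3 - 8*a^2 + 4*a + 8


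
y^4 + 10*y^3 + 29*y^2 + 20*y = y*(y + 1)*(y + 4)*(y + 5)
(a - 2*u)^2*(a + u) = a^3 - 3*a^2*u + 4*u^3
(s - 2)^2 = s^2 - 4*s + 4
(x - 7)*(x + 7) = x^2 - 49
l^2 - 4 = (l - 2)*(l + 2)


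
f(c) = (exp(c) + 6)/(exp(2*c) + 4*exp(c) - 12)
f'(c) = (exp(c) + 6)*(-2*exp(2*c) - 4*exp(c))/(exp(2*c) + 4*exp(c) - 12)^2 + exp(c)/(exp(2*c) + 4*exp(c) - 12) = -exp(c)/(exp(2*c) - 4*exp(c) + 4)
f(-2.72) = -0.52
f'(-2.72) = -0.02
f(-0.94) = -0.62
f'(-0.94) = -0.15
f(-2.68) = -0.52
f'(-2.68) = -0.02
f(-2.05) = -0.53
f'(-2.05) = -0.04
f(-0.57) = -0.70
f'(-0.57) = -0.27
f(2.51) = 0.10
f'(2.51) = -0.12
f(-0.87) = -0.63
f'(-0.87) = -0.17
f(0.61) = -6.27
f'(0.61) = -72.28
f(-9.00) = -0.50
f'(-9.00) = 0.00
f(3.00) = 0.06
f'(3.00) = -0.06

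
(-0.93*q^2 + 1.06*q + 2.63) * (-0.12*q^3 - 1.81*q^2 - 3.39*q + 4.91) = 0.1116*q^5 + 1.5561*q^4 + 0.9185*q^3 - 12.92*q^2 - 3.7111*q + 12.9133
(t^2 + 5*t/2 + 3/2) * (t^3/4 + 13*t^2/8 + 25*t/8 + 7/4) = t^5/4 + 9*t^4/4 + 121*t^3/16 + 12*t^2 + 145*t/16 + 21/8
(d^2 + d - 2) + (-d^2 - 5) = d - 7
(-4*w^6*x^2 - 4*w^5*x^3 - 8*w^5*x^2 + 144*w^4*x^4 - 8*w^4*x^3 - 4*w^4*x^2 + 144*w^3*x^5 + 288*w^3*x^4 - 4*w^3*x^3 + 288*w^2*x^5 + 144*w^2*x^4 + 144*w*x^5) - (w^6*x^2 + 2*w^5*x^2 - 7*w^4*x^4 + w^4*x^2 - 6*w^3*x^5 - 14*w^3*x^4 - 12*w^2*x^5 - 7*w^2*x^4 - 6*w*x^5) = -5*w^6*x^2 - 4*w^5*x^3 - 10*w^5*x^2 + 151*w^4*x^4 - 8*w^4*x^3 - 5*w^4*x^2 + 150*w^3*x^5 + 302*w^3*x^4 - 4*w^3*x^3 + 300*w^2*x^5 + 151*w^2*x^4 + 150*w*x^5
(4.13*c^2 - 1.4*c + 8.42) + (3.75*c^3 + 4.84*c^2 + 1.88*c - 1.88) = 3.75*c^3 + 8.97*c^2 + 0.48*c + 6.54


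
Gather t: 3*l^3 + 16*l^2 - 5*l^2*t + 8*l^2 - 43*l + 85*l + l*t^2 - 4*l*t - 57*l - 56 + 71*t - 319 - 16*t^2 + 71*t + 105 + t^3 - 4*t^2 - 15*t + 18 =3*l^3 + 24*l^2 - 15*l + t^3 + t^2*(l - 20) + t*(-5*l^2 - 4*l + 127) - 252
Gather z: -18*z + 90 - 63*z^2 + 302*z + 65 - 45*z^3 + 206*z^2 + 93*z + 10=-45*z^3 + 143*z^2 + 377*z + 165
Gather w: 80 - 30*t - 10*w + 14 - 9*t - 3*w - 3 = -39*t - 13*w + 91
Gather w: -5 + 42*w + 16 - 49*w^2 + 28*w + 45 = -49*w^2 + 70*w + 56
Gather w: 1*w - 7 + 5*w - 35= 6*w - 42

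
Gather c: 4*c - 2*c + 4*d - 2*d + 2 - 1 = 2*c + 2*d + 1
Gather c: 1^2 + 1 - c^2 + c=-c^2 + c + 2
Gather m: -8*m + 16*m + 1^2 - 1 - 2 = 8*m - 2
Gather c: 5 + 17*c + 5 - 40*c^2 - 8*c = -40*c^2 + 9*c + 10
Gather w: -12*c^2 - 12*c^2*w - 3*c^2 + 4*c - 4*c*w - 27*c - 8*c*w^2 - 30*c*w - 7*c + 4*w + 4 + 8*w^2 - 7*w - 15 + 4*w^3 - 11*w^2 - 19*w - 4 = -15*c^2 - 30*c + 4*w^3 + w^2*(-8*c - 3) + w*(-12*c^2 - 34*c - 22) - 15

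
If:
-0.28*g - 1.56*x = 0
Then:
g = -5.57142857142857*x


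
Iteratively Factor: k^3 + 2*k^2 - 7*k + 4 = (k - 1)*(k^2 + 3*k - 4) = (k - 1)^2*(k + 4)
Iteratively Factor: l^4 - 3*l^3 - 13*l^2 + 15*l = (l - 1)*(l^3 - 2*l^2 - 15*l) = (l - 1)*(l + 3)*(l^2 - 5*l) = (l - 5)*(l - 1)*(l + 3)*(l)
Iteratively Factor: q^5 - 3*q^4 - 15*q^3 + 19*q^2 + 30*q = (q - 2)*(q^4 - q^3 - 17*q^2 - 15*q) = q*(q - 2)*(q^3 - q^2 - 17*q - 15) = q*(q - 2)*(q + 3)*(q^2 - 4*q - 5) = q*(q - 2)*(q + 1)*(q + 3)*(q - 5)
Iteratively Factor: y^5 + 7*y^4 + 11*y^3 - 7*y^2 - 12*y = (y)*(y^4 + 7*y^3 + 11*y^2 - 7*y - 12) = y*(y - 1)*(y^3 + 8*y^2 + 19*y + 12) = y*(y - 1)*(y + 1)*(y^2 + 7*y + 12) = y*(y - 1)*(y + 1)*(y + 4)*(y + 3)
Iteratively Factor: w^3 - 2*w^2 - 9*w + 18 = (w + 3)*(w^2 - 5*w + 6) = (w - 3)*(w + 3)*(w - 2)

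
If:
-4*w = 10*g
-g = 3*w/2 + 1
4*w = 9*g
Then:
No Solution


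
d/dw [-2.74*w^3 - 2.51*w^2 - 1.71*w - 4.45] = -8.22*w^2 - 5.02*w - 1.71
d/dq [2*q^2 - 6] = 4*q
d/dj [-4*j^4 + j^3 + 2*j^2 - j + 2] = -16*j^3 + 3*j^2 + 4*j - 1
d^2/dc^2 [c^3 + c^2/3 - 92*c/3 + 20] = 6*c + 2/3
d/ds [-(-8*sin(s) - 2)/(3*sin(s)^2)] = -4*(2*sin(s) + 1)*cos(s)/(3*sin(s)^3)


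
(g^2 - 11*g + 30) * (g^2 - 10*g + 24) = g^4 - 21*g^3 + 164*g^2 - 564*g + 720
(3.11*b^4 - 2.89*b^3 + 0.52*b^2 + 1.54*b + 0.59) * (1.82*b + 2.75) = 5.6602*b^5 + 3.2927*b^4 - 7.0011*b^3 + 4.2328*b^2 + 5.3088*b + 1.6225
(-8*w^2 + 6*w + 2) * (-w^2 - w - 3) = 8*w^4 + 2*w^3 + 16*w^2 - 20*w - 6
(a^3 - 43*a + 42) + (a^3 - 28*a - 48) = 2*a^3 - 71*a - 6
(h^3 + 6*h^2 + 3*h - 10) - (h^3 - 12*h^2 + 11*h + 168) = 18*h^2 - 8*h - 178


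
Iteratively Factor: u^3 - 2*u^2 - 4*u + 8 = (u + 2)*(u^2 - 4*u + 4) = (u - 2)*(u + 2)*(u - 2)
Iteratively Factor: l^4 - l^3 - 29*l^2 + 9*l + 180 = (l + 3)*(l^3 - 4*l^2 - 17*l + 60) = (l + 3)*(l + 4)*(l^2 - 8*l + 15) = (l - 5)*(l + 3)*(l + 4)*(l - 3)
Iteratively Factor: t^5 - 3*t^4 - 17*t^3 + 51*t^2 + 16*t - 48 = (t + 1)*(t^4 - 4*t^3 - 13*t^2 + 64*t - 48) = (t - 3)*(t + 1)*(t^3 - t^2 - 16*t + 16) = (t - 3)*(t - 1)*(t + 1)*(t^2 - 16) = (t - 4)*(t - 3)*(t - 1)*(t + 1)*(t + 4)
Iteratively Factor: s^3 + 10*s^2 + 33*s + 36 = (s + 3)*(s^2 + 7*s + 12) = (s + 3)*(s + 4)*(s + 3)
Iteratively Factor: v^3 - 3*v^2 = (v - 3)*(v^2) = v*(v - 3)*(v)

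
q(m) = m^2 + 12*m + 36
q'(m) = 2*m + 12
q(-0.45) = 30.80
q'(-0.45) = 11.10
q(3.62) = 92.54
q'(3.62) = 19.24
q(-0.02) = 35.76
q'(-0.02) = 11.96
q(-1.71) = 18.40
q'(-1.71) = 8.58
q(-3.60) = 5.76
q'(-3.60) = 4.80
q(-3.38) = 6.86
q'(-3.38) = 5.24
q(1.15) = 51.12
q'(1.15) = 14.30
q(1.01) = 49.14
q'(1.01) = 14.02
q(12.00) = 324.00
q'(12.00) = 36.00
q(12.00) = 324.00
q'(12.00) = 36.00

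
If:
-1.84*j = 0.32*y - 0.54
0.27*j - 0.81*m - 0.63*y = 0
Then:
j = 0.293478260869565 - 0.173913043478261*y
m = 0.0978260869565217 - 0.835748792270531*y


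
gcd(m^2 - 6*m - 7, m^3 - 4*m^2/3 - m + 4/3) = m + 1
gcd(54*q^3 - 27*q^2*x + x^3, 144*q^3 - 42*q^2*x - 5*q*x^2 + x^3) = -18*q^2 + 3*q*x + x^2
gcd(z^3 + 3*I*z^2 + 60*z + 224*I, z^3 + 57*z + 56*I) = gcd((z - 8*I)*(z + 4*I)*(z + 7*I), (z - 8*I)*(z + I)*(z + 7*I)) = z^2 - I*z + 56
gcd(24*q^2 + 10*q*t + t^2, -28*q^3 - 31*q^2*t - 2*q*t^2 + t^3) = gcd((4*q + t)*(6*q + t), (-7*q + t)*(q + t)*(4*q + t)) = 4*q + t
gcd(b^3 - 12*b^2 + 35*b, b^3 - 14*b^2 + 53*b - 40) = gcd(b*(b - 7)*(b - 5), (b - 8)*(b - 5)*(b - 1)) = b - 5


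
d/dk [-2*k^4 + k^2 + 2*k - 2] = -8*k^3 + 2*k + 2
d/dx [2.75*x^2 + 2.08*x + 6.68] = 5.5*x + 2.08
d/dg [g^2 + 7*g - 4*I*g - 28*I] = 2*g + 7 - 4*I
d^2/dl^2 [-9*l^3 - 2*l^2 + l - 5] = -54*l - 4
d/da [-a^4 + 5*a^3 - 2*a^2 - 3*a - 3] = -4*a^3 + 15*a^2 - 4*a - 3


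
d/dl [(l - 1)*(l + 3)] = 2*l + 2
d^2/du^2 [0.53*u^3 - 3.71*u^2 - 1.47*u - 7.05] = 3.18*u - 7.42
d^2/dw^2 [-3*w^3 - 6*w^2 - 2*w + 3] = -18*w - 12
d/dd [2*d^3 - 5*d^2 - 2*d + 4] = 6*d^2 - 10*d - 2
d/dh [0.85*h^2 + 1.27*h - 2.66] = 1.7*h + 1.27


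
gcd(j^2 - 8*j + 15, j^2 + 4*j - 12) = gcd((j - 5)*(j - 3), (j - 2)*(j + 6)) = 1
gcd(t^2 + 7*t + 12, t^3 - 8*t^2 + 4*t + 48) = 1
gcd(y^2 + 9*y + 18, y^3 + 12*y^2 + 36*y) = y + 6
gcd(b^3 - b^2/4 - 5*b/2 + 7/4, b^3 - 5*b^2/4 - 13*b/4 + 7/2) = b^2 + 3*b/4 - 7/4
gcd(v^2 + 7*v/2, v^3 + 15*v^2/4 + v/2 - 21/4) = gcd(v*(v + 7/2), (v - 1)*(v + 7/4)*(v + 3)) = 1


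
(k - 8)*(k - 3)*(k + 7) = k^3 - 4*k^2 - 53*k + 168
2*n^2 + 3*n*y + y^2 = (n + y)*(2*n + y)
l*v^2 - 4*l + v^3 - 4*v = (l + v)*(v - 2)*(v + 2)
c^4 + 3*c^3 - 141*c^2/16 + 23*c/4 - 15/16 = (c - 1)*(c - 3/4)*(c - 1/4)*(c + 5)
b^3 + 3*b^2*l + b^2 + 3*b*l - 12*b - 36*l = (b - 3)*(b + 4)*(b + 3*l)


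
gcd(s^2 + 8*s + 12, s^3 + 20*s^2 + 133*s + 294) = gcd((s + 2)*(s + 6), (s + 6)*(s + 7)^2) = s + 6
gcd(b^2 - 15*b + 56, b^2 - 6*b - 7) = b - 7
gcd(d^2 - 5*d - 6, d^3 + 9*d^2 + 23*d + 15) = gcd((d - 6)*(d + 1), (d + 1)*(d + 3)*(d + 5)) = d + 1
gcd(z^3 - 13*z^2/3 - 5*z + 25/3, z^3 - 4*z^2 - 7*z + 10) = z^2 - 6*z + 5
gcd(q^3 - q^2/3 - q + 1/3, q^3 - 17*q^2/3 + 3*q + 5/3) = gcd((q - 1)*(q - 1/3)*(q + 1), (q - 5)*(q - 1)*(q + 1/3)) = q - 1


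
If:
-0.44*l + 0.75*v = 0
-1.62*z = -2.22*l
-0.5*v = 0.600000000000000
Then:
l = -2.05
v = -1.20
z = -2.80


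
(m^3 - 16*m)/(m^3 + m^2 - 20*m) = (m + 4)/(m + 5)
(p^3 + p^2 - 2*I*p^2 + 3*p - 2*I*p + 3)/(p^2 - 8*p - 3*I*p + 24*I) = (p^2 + p*(1 + I) + I)/(p - 8)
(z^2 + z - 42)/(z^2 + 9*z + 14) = (z - 6)/(z + 2)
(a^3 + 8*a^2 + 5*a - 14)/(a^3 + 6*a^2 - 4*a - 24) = (a^2 + 6*a - 7)/(a^2 + 4*a - 12)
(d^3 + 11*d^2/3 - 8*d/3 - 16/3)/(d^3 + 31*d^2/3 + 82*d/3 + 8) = (3*d^2 - d - 4)/(3*d^2 + 19*d + 6)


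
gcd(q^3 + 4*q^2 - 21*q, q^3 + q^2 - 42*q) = q^2 + 7*q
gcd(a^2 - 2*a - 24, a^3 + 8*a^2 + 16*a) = a + 4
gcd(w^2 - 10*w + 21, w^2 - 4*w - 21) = w - 7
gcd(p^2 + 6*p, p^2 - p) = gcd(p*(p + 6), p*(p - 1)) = p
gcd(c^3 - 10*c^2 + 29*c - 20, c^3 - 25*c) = c - 5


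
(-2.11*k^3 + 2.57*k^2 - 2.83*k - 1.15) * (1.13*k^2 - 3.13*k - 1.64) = -2.3843*k^5 + 9.5084*k^4 - 7.7816*k^3 + 3.3436*k^2 + 8.2407*k + 1.886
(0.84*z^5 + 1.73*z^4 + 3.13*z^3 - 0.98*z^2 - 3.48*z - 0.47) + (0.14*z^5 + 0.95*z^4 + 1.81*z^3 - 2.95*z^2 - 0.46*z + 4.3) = 0.98*z^5 + 2.68*z^4 + 4.94*z^3 - 3.93*z^2 - 3.94*z + 3.83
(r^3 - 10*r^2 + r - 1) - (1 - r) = r^3 - 10*r^2 + 2*r - 2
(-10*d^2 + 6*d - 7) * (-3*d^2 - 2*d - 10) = 30*d^4 + 2*d^3 + 109*d^2 - 46*d + 70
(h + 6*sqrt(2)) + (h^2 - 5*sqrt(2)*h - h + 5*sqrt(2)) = h^2 - 5*sqrt(2)*h + 11*sqrt(2)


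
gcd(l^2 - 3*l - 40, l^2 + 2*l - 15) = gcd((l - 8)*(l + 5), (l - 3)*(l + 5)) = l + 5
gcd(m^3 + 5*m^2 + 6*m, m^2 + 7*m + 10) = m + 2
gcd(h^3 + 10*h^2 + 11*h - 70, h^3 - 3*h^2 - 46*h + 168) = h + 7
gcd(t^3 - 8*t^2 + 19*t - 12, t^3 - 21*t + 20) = t^2 - 5*t + 4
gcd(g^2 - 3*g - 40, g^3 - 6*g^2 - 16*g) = g - 8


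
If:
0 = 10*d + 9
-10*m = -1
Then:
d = -9/10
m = 1/10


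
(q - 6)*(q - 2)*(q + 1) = q^3 - 7*q^2 + 4*q + 12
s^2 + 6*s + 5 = (s + 1)*(s + 5)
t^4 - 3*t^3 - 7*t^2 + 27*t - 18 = (t - 3)*(t - 2)*(t - 1)*(t + 3)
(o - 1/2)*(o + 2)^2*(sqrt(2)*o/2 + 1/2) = sqrt(2)*o^4/2 + o^3/2 + 7*sqrt(2)*o^3/4 + sqrt(2)*o^2 + 7*o^2/4 - sqrt(2)*o + o - 1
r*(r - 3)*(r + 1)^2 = r^4 - r^3 - 5*r^2 - 3*r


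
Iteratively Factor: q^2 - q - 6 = (q - 3)*(q + 2)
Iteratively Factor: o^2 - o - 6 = (o - 3)*(o + 2)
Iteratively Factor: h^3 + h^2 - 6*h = (h + 3)*(h^2 - 2*h) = h*(h + 3)*(h - 2)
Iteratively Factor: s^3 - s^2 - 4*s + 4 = (s - 2)*(s^2 + s - 2) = (s - 2)*(s - 1)*(s + 2)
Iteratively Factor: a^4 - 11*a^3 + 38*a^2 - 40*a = (a - 4)*(a^3 - 7*a^2 + 10*a) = a*(a - 4)*(a^2 - 7*a + 10) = a*(a - 5)*(a - 4)*(a - 2)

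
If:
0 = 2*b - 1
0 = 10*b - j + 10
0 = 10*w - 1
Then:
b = 1/2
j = 15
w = 1/10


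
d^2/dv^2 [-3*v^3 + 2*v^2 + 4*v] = 4 - 18*v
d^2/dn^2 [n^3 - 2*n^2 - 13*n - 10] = 6*n - 4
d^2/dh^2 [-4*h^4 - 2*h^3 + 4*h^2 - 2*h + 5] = -48*h^2 - 12*h + 8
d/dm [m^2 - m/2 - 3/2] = 2*m - 1/2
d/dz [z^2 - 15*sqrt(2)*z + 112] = 2*z - 15*sqrt(2)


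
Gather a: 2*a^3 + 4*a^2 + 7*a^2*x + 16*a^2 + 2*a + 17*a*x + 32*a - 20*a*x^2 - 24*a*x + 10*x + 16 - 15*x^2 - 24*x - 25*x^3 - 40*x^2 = 2*a^3 + a^2*(7*x + 20) + a*(-20*x^2 - 7*x + 34) - 25*x^3 - 55*x^2 - 14*x + 16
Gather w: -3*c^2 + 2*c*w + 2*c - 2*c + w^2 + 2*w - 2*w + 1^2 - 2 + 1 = -3*c^2 + 2*c*w + w^2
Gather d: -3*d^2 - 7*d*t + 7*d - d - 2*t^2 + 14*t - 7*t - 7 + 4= -3*d^2 + d*(6 - 7*t) - 2*t^2 + 7*t - 3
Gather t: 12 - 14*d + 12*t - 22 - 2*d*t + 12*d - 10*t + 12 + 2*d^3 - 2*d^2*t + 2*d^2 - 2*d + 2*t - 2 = 2*d^3 + 2*d^2 - 4*d + t*(-2*d^2 - 2*d + 4)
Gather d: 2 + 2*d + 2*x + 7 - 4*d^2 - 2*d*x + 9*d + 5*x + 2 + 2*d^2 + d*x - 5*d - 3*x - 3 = -2*d^2 + d*(6 - x) + 4*x + 8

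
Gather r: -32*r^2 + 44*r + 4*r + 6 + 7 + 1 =-32*r^2 + 48*r + 14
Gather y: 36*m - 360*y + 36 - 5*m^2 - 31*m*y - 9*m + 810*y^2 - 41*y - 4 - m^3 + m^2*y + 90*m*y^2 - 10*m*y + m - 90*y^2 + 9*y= -m^3 - 5*m^2 + 28*m + y^2*(90*m + 720) + y*(m^2 - 41*m - 392) + 32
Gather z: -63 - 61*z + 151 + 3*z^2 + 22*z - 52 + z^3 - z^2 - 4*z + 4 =z^3 + 2*z^2 - 43*z + 40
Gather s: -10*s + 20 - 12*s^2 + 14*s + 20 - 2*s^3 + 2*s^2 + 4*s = -2*s^3 - 10*s^2 + 8*s + 40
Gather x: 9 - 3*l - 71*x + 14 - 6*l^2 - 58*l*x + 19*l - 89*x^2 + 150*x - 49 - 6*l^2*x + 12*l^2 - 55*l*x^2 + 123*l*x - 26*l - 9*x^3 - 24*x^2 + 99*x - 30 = 6*l^2 - 10*l - 9*x^3 + x^2*(-55*l - 113) + x*(-6*l^2 + 65*l + 178) - 56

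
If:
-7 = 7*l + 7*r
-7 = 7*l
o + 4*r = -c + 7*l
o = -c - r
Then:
No Solution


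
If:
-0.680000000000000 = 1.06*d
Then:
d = -0.64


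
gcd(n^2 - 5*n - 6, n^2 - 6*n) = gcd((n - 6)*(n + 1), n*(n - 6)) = n - 6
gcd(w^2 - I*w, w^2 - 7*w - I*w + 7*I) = w - I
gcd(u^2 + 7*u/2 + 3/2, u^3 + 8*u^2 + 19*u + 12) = u + 3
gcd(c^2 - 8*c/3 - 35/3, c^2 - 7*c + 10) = c - 5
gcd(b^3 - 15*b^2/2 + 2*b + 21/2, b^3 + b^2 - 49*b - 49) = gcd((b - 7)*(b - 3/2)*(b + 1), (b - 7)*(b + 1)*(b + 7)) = b^2 - 6*b - 7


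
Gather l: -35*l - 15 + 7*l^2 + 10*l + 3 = 7*l^2 - 25*l - 12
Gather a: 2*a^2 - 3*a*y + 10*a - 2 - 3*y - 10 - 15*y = 2*a^2 + a*(10 - 3*y) - 18*y - 12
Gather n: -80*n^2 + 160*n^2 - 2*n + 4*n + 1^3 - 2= 80*n^2 + 2*n - 1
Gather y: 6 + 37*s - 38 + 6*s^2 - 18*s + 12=6*s^2 + 19*s - 20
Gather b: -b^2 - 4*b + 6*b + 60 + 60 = -b^2 + 2*b + 120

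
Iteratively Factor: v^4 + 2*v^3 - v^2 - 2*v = (v)*(v^3 + 2*v^2 - v - 2) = v*(v + 1)*(v^2 + v - 2) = v*(v + 1)*(v + 2)*(v - 1)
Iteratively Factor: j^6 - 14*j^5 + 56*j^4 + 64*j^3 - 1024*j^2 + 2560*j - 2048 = (j - 2)*(j^5 - 12*j^4 + 32*j^3 + 128*j^2 - 768*j + 1024) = (j - 4)*(j - 2)*(j^4 - 8*j^3 + 128*j - 256) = (j - 4)^2*(j - 2)*(j^3 - 4*j^2 - 16*j + 64) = (j - 4)^2*(j - 2)*(j + 4)*(j^2 - 8*j + 16) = (j - 4)^3*(j - 2)*(j + 4)*(j - 4)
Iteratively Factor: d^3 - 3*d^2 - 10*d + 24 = (d - 2)*(d^2 - d - 12) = (d - 2)*(d + 3)*(d - 4)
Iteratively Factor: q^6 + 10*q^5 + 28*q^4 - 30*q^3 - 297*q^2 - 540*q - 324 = (q - 3)*(q^5 + 13*q^4 + 67*q^3 + 171*q^2 + 216*q + 108) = (q - 3)*(q + 2)*(q^4 + 11*q^3 + 45*q^2 + 81*q + 54) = (q - 3)*(q + 2)^2*(q^3 + 9*q^2 + 27*q + 27) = (q - 3)*(q + 2)^2*(q + 3)*(q^2 + 6*q + 9) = (q - 3)*(q + 2)^2*(q + 3)^2*(q + 3)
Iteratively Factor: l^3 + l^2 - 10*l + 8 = (l - 2)*(l^2 + 3*l - 4) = (l - 2)*(l + 4)*(l - 1)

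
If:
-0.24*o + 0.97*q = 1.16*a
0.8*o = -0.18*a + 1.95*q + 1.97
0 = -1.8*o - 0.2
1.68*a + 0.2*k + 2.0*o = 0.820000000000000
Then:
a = -0.93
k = 13.04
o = -0.11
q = -1.14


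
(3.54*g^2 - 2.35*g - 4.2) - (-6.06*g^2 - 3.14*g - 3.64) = 9.6*g^2 + 0.79*g - 0.56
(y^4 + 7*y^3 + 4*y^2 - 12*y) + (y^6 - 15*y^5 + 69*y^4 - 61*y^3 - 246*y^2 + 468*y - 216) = y^6 - 15*y^5 + 70*y^4 - 54*y^3 - 242*y^2 + 456*y - 216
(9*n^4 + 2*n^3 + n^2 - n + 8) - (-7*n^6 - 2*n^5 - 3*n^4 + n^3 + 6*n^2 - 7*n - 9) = 7*n^6 + 2*n^5 + 12*n^4 + n^3 - 5*n^2 + 6*n + 17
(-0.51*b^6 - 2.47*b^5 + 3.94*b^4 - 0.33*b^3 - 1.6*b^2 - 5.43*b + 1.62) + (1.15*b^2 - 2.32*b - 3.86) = -0.51*b^6 - 2.47*b^5 + 3.94*b^4 - 0.33*b^3 - 0.45*b^2 - 7.75*b - 2.24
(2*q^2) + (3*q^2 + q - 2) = 5*q^2 + q - 2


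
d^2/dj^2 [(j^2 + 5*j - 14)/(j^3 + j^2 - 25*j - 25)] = 2*(j^6 + 15*j^5 + 6*j^4 + 218*j^3 + 1833*j^2 + 375*j - 11600)/(j^9 + 3*j^8 - 72*j^7 - 224*j^6 + 1650*j^5 + 5550*j^4 - 10000*j^3 - 45000*j^2 - 46875*j - 15625)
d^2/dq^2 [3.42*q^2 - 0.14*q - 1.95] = 6.84000000000000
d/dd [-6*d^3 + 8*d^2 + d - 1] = -18*d^2 + 16*d + 1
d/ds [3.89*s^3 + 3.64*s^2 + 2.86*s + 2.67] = 11.67*s^2 + 7.28*s + 2.86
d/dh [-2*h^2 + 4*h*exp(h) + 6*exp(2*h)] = 4*h*exp(h) - 4*h + 12*exp(2*h) + 4*exp(h)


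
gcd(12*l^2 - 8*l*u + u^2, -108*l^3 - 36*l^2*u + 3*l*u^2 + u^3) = -6*l + u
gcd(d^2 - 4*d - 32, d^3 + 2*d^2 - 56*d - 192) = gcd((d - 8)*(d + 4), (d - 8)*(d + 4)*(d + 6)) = d^2 - 4*d - 32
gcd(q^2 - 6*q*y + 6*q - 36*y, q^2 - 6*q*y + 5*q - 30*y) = -q + 6*y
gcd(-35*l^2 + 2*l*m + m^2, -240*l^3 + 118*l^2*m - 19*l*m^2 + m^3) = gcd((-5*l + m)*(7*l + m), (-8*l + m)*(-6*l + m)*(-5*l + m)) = 5*l - m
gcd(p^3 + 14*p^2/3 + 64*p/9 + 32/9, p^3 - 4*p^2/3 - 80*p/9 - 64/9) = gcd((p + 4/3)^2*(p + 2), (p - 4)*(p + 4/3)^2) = p^2 + 8*p/3 + 16/9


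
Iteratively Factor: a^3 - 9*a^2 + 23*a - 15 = (a - 1)*(a^2 - 8*a + 15) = (a - 3)*(a - 1)*(a - 5)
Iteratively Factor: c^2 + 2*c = (c + 2)*(c)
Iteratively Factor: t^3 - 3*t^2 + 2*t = (t - 1)*(t^2 - 2*t) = t*(t - 1)*(t - 2)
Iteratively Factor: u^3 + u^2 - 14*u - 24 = (u - 4)*(u^2 + 5*u + 6) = (u - 4)*(u + 3)*(u + 2)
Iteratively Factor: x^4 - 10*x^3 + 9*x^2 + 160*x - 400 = (x - 5)*(x^3 - 5*x^2 - 16*x + 80) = (x - 5)*(x + 4)*(x^2 - 9*x + 20) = (x - 5)*(x - 4)*(x + 4)*(x - 5)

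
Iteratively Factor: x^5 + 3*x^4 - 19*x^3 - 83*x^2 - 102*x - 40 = (x + 1)*(x^4 + 2*x^3 - 21*x^2 - 62*x - 40) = (x + 1)*(x + 4)*(x^3 - 2*x^2 - 13*x - 10) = (x - 5)*(x + 1)*(x + 4)*(x^2 + 3*x + 2) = (x - 5)*(x + 1)*(x + 2)*(x + 4)*(x + 1)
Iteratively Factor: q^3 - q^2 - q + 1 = (q + 1)*(q^2 - 2*q + 1) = (q - 1)*(q + 1)*(q - 1)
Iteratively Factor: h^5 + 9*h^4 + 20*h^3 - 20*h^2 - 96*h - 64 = (h + 4)*(h^4 + 5*h^3 - 20*h - 16) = (h + 1)*(h + 4)*(h^3 + 4*h^2 - 4*h - 16) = (h + 1)*(h + 2)*(h + 4)*(h^2 + 2*h - 8) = (h + 1)*(h + 2)*(h + 4)^2*(h - 2)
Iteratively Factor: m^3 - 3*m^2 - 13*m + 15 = (m - 1)*(m^2 - 2*m - 15) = (m - 5)*(m - 1)*(m + 3)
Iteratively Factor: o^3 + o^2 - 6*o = (o + 3)*(o^2 - 2*o) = (o - 2)*(o + 3)*(o)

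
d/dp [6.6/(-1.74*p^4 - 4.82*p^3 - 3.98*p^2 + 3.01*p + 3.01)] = (45.936*p^3 + 95.436*p^2 + 52.536*p - 19.866)/(1.74*p^4 + 4.82*p^3 + 3.98*p^2 - 3.01*p - 3.01)^2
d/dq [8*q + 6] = 8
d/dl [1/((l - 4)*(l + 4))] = -2*l/(l^4 - 32*l^2 + 256)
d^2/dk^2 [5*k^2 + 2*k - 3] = 10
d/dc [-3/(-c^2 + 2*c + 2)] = 6*(1 - c)/(-c^2 + 2*c + 2)^2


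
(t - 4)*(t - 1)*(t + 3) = t^3 - 2*t^2 - 11*t + 12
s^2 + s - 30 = (s - 5)*(s + 6)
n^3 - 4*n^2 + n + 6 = (n - 3)*(n - 2)*(n + 1)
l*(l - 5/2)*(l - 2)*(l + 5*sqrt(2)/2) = l^4 - 9*l^3/2 + 5*sqrt(2)*l^3/2 - 45*sqrt(2)*l^2/4 + 5*l^2 + 25*sqrt(2)*l/2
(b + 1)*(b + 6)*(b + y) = b^3 + b^2*y + 7*b^2 + 7*b*y + 6*b + 6*y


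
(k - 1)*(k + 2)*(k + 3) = k^3 + 4*k^2 + k - 6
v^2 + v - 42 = (v - 6)*(v + 7)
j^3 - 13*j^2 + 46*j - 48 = (j - 8)*(j - 3)*(j - 2)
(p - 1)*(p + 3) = p^2 + 2*p - 3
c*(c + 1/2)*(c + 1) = c^3 + 3*c^2/2 + c/2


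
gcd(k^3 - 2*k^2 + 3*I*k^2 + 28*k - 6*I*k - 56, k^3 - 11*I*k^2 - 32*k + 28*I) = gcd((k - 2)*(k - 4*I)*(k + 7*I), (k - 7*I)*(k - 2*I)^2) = 1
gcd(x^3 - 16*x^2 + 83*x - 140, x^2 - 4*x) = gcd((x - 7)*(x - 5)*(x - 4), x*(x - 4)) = x - 4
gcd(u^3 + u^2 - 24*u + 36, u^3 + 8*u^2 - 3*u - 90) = u^2 + 3*u - 18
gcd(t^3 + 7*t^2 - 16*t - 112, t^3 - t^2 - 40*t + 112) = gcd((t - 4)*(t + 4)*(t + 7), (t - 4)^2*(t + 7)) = t^2 + 3*t - 28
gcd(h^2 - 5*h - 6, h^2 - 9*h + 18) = h - 6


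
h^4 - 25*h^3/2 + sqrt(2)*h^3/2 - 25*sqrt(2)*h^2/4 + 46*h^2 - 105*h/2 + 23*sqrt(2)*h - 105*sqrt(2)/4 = (h - 7)*(h - 3)*(h - 5/2)*(h + sqrt(2)/2)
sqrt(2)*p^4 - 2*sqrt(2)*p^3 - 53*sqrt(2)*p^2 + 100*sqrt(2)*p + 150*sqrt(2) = (p - 3)*(p - 5*sqrt(2))*(p + 5*sqrt(2))*(sqrt(2)*p + sqrt(2))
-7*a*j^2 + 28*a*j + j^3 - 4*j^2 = j*(-7*a + j)*(j - 4)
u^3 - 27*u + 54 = (u - 3)^2*(u + 6)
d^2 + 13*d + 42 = (d + 6)*(d + 7)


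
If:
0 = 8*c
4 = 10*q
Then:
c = 0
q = 2/5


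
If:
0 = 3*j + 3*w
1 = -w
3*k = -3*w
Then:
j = 1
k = 1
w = -1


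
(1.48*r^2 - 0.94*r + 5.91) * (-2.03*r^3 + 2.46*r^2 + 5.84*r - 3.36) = -3.0044*r^5 + 5.549*r^4 - 5.6665*r^3 + 4.0762*r^2 + 37.6728*r - 19.8576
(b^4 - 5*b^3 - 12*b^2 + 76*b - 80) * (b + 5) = b^5 - 37*b^3 + 16*b^2 + 300*b - 400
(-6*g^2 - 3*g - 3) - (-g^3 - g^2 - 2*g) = g^3 - 5*g^2 - g - 3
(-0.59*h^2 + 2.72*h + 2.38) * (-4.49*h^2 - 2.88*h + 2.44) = 2.6491*h^4 - 10.5136*h^3 - 19.9594*h^2 - 0.217599999999999*h + 5.8072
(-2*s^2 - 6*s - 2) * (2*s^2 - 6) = -4*s^4 - 12*s^3 + 8*s^2 + 36*s + 12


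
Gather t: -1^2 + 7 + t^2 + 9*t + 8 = t^2 + 9*t + 14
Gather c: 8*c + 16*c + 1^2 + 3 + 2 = 24*c + 6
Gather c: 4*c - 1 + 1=4*c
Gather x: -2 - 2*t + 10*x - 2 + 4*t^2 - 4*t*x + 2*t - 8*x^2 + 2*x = 4*t^2 - 8*x^2 + x*(12 - 4*t) - 4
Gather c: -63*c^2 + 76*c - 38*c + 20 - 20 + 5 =-63*c^2 + 38*c + 5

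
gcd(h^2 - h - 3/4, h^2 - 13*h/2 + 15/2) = h - 3/2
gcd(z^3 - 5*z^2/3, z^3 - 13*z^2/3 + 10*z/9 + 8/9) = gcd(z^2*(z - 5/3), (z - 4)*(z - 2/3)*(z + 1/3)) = 1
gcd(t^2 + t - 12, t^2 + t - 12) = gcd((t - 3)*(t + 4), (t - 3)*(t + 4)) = t^2 + t - 12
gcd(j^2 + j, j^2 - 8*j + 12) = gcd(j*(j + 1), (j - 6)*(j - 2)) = 1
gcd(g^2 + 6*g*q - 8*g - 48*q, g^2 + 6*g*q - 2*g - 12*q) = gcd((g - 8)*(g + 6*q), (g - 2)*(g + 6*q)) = g + 6*q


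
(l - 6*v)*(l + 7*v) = l^2 + l*v - 42*v^2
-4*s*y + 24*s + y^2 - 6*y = (-4*s + y)*(y - 6)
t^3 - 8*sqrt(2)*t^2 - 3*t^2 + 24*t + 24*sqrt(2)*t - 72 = (t - 3)*(t - 6*sqrt(2))*(t - 2*sqrt(2))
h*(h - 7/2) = h^2 - 7*h/2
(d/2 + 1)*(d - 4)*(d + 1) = d^3/2 - d^2/2 - 5*d - 4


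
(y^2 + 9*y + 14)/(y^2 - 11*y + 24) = (y^2 + 9*y + 14)/(y^2 - 11*y + 24)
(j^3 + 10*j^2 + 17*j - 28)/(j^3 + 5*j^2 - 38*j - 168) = (j - 1)/(j - 6)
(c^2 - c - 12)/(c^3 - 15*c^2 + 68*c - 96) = (c + 3)/(c^2 - 11*c + 24)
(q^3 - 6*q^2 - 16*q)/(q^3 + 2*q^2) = (q - 8)/q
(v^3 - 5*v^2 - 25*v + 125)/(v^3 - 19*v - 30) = (v^2 - 25)/(v^2 + 5*v + 6)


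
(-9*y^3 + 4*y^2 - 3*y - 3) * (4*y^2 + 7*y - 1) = -36*y^5 - 47*y^4 + 25*y^3 - 37*y^2 - 18*y + 3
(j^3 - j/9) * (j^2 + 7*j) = j^5 + 7*j^4 - j^3/9 - 7*j^2/9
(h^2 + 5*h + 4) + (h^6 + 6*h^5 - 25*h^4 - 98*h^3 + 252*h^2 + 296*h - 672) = h^6 + 6*h^5 - 25*h^4 - 98*h^3 + 253*h^2 + 301*h - 668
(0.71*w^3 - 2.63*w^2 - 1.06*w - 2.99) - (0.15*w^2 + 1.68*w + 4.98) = 0.71*w^3 - 2.78*w^2 - 2.74*w - 7.97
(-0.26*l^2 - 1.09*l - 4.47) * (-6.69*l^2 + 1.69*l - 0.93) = 1.7394*l^4 + 6.8527*l^3 + 28.304*l^2 - 6.5406*l + 4.1571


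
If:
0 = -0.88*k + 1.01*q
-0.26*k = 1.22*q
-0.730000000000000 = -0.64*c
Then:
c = 1.14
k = 0.00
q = 0.00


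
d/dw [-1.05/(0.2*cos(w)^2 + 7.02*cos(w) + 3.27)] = -(0.42*cos(w) + 7.371)*sin(w)/(0.2*cos(w)^2 + 7.02*cos(w) + 3.27)^2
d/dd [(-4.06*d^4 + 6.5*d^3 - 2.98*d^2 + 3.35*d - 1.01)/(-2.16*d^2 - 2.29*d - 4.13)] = (17.5392*d^5 + 13.8522*d^4 + 37.3012*d^3 - 66.4748*d^2 + 20.2516*d - 16.1484)/(4.6656*d^4 + 9.8928*d^3 + 23.0857*d^2 + 18.9154*d + 17.0569)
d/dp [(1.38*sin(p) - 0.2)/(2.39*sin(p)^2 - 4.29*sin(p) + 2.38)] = (-3.2982*sin(p)^2 + 0.956*sin(p) + 2.4264)*cos(p)/(5.7121*sin(p)^4 - 20.5062*sin(p)^3 + 29.7805*sin(p)^2 - 20.4204*sin(p) + 5.6644)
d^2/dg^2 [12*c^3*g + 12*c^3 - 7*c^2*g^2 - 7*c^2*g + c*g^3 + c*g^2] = 2*c*(-7*c + 3*g + 1)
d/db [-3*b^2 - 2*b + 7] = -6*b - 2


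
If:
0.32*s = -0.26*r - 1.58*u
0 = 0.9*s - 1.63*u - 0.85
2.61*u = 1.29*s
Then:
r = -38.14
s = 9.01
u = 4.45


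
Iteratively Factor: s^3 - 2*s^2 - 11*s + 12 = (s - 4)*(s^2 + 2*s - 3) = (s - 4)*(s + 3)*(s - 1)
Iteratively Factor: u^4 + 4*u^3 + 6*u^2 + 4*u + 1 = (u + 1)*(u^3 + 3*u^2 + 3*u + 1) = (u + 1)^2*(u^2 + 2*u + 1) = (u + 1)^3*(u + 1)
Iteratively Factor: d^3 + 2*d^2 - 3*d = (d)*(d^2 + 2*d - 3) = d*(d + 3)*(d - 1)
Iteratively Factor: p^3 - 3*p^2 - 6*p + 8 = (p - 4)*(p^2 + p - 2) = (p - 4)*(p - 1)*(p + 2)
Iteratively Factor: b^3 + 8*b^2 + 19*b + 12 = (b + 3)*(b^2 + 5*b + 4) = (b + 3)*(b + 4)*(b + 1)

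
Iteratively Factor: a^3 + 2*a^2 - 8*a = (a)*(a^2 + 2*a - 8) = a*(a - 2)*(a + 4)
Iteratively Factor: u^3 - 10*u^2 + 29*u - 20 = (u - 4)*(u^2 - 6*u + 5) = (u - 5)*(u - 4)*(u - 1)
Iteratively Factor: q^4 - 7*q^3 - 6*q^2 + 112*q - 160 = (q + 4)*(q^3 - 11*q^2 + 38*q - 40) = (q - 5)*(q + 4)*(q^2 - 6*q + 8) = (q - 5)*(q - 2)*(q + 4)*(q - 4)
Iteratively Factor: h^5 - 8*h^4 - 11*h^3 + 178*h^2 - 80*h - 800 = (h - 4)*(h^4 - 4*h^3 - 27*h^2 + 70*h + 200) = (h - 5)*(h - 4)*(h^3 + h^2 - 22*h - 40) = (h - 5)*(h - 4)*(h + 4)*(h^2 - 3*h - 10) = (h - 5)^2*(h - 4)*(h + 4)*(h + 2)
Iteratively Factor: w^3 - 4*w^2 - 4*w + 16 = (w - 4)*(w^2 - 4) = (w - 4)*(w - 2)*(w + 2)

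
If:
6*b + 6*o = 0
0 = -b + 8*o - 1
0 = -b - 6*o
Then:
No Solution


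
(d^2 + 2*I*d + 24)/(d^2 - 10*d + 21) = (d^2 + 2*I*d + 24)/(d^2 - 10*d + 21)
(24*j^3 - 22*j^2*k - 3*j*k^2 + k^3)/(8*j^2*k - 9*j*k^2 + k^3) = (24*j^2 + 2*j*k - k^2)/(k*(8*j - k))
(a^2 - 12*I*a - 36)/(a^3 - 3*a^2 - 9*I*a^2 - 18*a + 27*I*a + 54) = (a - 6*I)/(a^2 - 3*a*(1 + I) + 9*I)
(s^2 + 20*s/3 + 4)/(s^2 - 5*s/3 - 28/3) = (3*s^2 + 20*s + 12)/(3*s^2 - 5*s - 28)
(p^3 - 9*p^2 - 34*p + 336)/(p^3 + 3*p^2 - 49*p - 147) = (p^2 - 2*p - 48)/(p^2 + 10*p + 21)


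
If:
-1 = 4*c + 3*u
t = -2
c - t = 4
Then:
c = 2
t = -2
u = -3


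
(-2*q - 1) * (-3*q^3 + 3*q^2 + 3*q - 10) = 6*q^4 - 3*q^3 - 9*q^2 + 17*q + 10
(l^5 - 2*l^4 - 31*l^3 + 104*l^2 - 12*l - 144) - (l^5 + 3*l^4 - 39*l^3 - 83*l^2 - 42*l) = -5*l^4 + 8*l^3 + 187*l^2 + 30*l - 144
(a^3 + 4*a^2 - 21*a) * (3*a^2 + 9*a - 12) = 3*a^5 + 21*a^4 - 39*a^3 - 237*a^2 + 252*a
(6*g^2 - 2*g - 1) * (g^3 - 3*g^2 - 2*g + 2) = 6*g^5 - 20*g^4 - 7*g^3 + 19*g^2 - 2*g - 2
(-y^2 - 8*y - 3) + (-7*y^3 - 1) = -7*y^3 - y^2 - 8*y - 4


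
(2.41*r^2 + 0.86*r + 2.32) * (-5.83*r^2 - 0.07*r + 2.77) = -14.0503*r^4 - 5.1825*r^3 - 6.9101*r^2 + 2.2198*r + 6.4264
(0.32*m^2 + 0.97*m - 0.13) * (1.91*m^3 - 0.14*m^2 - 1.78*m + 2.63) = 0.6112*m^5 + 1.8079*m^4 - 0.9537*m^3 - 0.8668*m^2 + 2.7825*m - 0.3419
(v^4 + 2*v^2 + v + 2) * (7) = 7*v^4 + 14*v^2 + 7*v + 14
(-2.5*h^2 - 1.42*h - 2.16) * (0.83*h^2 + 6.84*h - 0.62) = -2.075*h^4 - 18.2786*h^3 - 9.9556*h^2 - 13.894*h + 1.3392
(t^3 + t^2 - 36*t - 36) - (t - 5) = t^3 + t^2 - 37*t - 31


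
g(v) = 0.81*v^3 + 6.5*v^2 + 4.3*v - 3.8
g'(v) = 2.43*v^2 + 13.0*v + 4.3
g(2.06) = 39.72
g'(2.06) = 41.39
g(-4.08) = 31.84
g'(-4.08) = -8.29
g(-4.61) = 35.16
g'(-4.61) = -3.99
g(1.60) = 23.04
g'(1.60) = 31.32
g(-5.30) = 35.40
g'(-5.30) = 3.66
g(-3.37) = 24.53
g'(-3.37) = -11.91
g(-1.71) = 3.80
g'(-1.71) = -10.82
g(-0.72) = -3.83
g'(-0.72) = -3.80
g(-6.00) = 29.44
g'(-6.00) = 13.78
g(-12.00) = -519.08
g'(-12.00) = 198.22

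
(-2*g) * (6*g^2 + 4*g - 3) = -12*g^3 - 8*g^2 + 6*g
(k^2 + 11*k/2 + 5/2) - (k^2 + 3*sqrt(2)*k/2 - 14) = -3*sqrt(2)*k/2 + 11*k/2 + 33/2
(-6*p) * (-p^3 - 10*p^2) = 6*p^4 + 60*p^3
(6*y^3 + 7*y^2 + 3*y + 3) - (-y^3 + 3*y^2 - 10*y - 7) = 7*y^3 + 4*y^2 + 13*y + 10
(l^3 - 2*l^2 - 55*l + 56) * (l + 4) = l^4 + 2*l^3 - 63*l^2 - 164*l + 224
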